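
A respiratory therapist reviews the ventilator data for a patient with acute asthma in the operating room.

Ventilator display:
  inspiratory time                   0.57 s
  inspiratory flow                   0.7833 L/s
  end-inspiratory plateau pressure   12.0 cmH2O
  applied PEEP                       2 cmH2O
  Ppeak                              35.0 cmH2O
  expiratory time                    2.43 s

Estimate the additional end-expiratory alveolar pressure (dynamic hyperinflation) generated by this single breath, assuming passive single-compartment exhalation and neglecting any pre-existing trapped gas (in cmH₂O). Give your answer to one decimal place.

1.6

Vt = flow × Ti = 0.7833 L/s × 0.57 s × 1000 mL/L = 446.48 mL.
R = (PIP − Pplat)/V̇ = (35.0 − 12.0) / 0.7833 = 23.0/0.7833 = 29.363 cmH2O·s/L.
C = Vt/(Pplat − PEEP) = 446.48 / (12.0 − 2) = 446.48/10.0 = 44.648 mL/cmH2O.
τ = R × C = 29.363 × 0.04465 L/cmH2O = 1.311 s.
Fraction remaining = e^(−Te/τ) = e^(−2.43/1.311) = 0.1567; trapped volume = 446.48 × 0.1567 = 69.963 mL.
Additional alveolar pressure from trapping ≈ V_trapped / C = 69.963 / 44.648 = 1.567 cmH2O.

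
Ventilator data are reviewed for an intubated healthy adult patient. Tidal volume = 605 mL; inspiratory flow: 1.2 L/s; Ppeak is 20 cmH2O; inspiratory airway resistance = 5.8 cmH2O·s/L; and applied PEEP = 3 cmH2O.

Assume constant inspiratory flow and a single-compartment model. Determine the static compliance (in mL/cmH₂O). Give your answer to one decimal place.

60.3

Equation of motion (constant flow): PIP = Vt/C + R·V̇ + PEEP.
Vt/C = PIP − R·V̇ − PEEP = 20 − 5.8×1.2 − 3 = 20 − 6.96 − 3 = 10.04 cmH2O.
C = Vt / 10.04 = 605 / 10.04 = 60.259 mL/cmH2O.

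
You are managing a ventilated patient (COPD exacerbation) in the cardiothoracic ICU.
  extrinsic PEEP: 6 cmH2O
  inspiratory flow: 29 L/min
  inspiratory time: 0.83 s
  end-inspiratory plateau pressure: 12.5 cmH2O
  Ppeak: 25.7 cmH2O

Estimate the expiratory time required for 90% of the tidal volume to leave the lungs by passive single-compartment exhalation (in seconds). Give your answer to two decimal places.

Flow: 29 L/min ÷ 60 = 0.4833 L/s.
Vt = flow × Ti = 0.4833 L/s × 0.83 s × 1000 mL/L = 401.14 mL.
R = (PIP − Pplat)/V̇ = (25.7 − 12.5) / 0.4833 = 13.2/0.4833 = 27.312 cmH2O·s/L.
C = Vt/(Pplat − PEEP) = 401.14 / (12.5 − 6) = 401.14/6.5 = 61.714 mL/cmH2O.
τ = R × C = 27.312 × 0.06171 L/cmH2O = 1.685 s.
t = −τ·ln(1 − 0.90) = −1.685·ln(0.1) = 3.88 s.

3.88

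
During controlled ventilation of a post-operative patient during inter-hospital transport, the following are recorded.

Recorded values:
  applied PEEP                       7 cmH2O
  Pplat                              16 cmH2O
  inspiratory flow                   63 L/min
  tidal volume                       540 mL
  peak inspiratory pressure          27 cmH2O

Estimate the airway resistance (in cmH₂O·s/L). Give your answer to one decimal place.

Flow: 63 L/min ÷ 60 = 1.05 L/s.
Raw = (PIP − Pplat) / flow = (27 − 16) / 1.05 = 11.0 / 1.05 = 10.476 cmH2O·s/L.

10.5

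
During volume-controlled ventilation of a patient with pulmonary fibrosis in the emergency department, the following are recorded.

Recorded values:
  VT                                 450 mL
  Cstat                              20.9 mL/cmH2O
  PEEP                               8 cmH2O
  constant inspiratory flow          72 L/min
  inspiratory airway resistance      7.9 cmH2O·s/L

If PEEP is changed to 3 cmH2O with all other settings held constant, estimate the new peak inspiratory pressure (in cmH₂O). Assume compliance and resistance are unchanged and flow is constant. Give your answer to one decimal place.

34.0

Flow: 72 L/min ÷ 60 = 1.2 L/s.
PIP = Vt/C + R·V̇ + PEEP (constant-flow equation of motion).
Only the baseline term changes: ΔPIP = ΔPEEP = 3 − 8 = -5.0 cmH2O.
Original PIP = 450/20.9 + 7.9×1.2 + 8 = 39.011 cmH2O; new PIP = 39.011 + (-5.0) = 34.011 cmH2O.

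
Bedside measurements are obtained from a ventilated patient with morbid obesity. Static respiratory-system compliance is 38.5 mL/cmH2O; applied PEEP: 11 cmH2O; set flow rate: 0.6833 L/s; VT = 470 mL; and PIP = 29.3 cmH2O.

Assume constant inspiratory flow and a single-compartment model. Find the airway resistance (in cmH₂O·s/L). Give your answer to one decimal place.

8.9

Equation of motion (constant flow): PIP = Vt/C + R·V̇ + PEEP.
R·V̇ = PIP − Vt/C − PEEP = 29.3 − 470/38.5 − 11 = 29.3 − 12.208 − 11 = 6.092 cmH2O.
R = 6.092 / 0.6833 = 8.916 cmH2O·s/L.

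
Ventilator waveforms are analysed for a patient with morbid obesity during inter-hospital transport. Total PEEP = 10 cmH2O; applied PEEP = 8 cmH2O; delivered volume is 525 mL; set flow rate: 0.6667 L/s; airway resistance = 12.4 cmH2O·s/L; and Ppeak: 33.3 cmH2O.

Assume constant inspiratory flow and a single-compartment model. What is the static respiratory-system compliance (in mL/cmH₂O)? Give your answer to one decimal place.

Total PEEP = 10 cmH2O (set 8 + intrinsic 2); this is the baseline alveolar pressure.
Equation of motion (constant flow): PIP = Vt/C + R·V̇ + PEEP.
Vt/C = PIP − R·V̇ − PEEP = 33.3 − 12.4×0.6667 − 10 = 33.3 − 8.267 − 10 = 15.033 cmH2O.
C = Vt / 15.033 = 525 / 15.033 = 34.923 mL/cmH2O.

34.9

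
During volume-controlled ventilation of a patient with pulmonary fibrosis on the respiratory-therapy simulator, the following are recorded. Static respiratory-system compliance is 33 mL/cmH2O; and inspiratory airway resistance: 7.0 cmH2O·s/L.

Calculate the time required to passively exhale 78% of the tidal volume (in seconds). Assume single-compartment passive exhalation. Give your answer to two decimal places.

0.35

τ = R × C = 7.0 × 33 mL/cmH2O = 7.0 × 0.033 L/cmH2O = 0.231 s.
Exhaled fraction f = 1 − e^(−t/τ) → t = −τ·ln(1 − f) = −0.231·ln(0.22) = 0.3498 s.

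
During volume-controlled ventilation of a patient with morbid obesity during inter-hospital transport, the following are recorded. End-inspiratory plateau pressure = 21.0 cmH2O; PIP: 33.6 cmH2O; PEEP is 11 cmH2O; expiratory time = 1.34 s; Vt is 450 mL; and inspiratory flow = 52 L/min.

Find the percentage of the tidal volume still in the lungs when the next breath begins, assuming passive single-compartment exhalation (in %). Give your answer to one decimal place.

12.9

Flow: 52 L/min ÷ 60 = 0.8667 L/s.
R = (PIP − Pplat)/V̇ = (33.6 − 21.0) / 0.8667 = 12.6/0.8667 = 14.538 cmH2O·s/L.
C = Vt/(Pplat − PEEP) = 450.0 / (21.0 − 11) = 450.0/10.0 = 45.0 mL/cmH2O.
τ = R × C = 14.538 × 0.045 L/cmH2O = 0.6542 s.
Fraction remaining at end-expiration = e^(−Te/τ) = e^(−1.34/0.6542) = 0.129 → 12.9%.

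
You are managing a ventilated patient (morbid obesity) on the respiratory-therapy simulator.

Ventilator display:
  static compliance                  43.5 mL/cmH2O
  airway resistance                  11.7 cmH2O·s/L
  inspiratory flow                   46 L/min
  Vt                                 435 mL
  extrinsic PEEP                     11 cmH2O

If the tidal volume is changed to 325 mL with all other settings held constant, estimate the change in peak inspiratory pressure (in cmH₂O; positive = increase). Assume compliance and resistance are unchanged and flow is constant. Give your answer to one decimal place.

-2.5

PIP = Vt/C + R·V̇ + PEEP (constant-flow equation of motion).
Only the elastic term changes: ΔPIP = ΔVt / C = (325 − 435) / 43.5 = -2.529 cmH2O.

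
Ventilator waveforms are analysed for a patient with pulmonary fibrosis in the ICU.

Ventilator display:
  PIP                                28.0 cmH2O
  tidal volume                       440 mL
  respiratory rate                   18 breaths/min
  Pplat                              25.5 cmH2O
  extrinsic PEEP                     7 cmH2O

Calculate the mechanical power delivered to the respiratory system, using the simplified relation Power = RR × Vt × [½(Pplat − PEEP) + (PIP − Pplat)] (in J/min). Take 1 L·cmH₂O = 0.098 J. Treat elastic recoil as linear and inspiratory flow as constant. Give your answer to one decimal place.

Per-breath work = Vt × [½(Pplat−PEEP) + (PIP−Pplat)] = 0.440 × [0.5×18.5 + 2.5] = 0.440 × 11.75 = 5.17 L·cmH2O.
Power = 18 × 5.17 = 93.06 L·cmH2O/min.
× 0.098 J/(L·cmH2O) → 9.12 J/min.

9.1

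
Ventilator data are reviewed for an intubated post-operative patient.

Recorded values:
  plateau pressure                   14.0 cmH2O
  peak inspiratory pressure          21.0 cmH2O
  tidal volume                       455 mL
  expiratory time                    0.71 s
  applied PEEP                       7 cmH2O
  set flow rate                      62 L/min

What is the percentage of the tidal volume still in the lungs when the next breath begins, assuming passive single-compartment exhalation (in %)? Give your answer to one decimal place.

19.9

Flow: 62 L/min ÷ 60 = 1.0333 L/s.
R = (PIP − Pplat)/V̇ = (21.0 − 14.0) / 1.0333 = 7.0/1.0333 = 6.774 cmH2O·s/L.
C = Vt/(Pplat − PEEP) = 455.0 / (14.0 − 7) = 455.0/7.0 = 65.0 mL/cmH2O.
τ = R × C = 6.774 × 0.065 L/cmH2O = 0.4403 s.
Fraction remaining at end-expiration = e^(−Te/τ) = e^(−0.71/0.4403) = 0.1994 → 19.94%.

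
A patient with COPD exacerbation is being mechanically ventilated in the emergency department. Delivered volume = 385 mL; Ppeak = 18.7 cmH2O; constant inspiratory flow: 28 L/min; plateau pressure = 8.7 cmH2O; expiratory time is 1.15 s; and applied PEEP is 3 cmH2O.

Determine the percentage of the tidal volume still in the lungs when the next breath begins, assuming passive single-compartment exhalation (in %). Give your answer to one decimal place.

Flow: 28 L/min ÷ 60 = 0.4667 L/s.
R = (PIP − Pplat)/V̇ = (18.7 − 8.7) / 0.4667 = 10.0/0.4667 = 21.427 cmH2O·s/L.
C = Vt/(Pplat − PEEP) = 385.0 / (8.7 − 3) = 385.0/5.7 = 67.544 mL/cmH2O.
τ = R × C = 21.427 × 0.06754 L/cmH2O = 1.447 s.
Fraction remaining at end-expiration = e^(−Te/τ) = e^(−1.15/1.447) = 0.4517 → 45.17%.

45.2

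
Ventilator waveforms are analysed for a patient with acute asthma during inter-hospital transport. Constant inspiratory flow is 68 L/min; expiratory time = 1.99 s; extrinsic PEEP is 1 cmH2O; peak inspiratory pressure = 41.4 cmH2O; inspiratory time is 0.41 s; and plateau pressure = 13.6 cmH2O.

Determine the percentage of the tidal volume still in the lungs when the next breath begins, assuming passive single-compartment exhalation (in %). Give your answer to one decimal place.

11.1

Flow: 68 L/min ÷ 60 = 1.1333 L/s.
Vt = flow × Ti = 1.1333 L/s × 0.41 s × 1000 mL/L = 464.65 mL.
R = (PIP − Pplat)/V̇ = (41.4 − 13.6) / 1.1333 = 27.8/1.1333 = 24.53 cmH2O·s/L.
C = Vt/(Pplat − PEEP) = 464.65 / (13.6 − 1) = 464.65/12.6 = 36.877 mL/cmH2O.
τ = R × C = 24.53 × 0.03688 L/cmH2O = 0.9047 s.
Fraction remaining at end-expiration = e^(−Te/τ) = e^(−1.99/0.9047) = 0.1108 → 11.08%.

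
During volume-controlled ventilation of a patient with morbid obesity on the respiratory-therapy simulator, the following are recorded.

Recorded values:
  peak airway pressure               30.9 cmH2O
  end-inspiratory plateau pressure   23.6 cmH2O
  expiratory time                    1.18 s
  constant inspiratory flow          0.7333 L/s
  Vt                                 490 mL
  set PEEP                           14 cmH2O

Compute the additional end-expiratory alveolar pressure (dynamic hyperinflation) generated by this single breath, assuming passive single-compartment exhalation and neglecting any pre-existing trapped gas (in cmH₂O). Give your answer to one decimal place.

0.9

R = (PIP − Pplat)/V̇ = (30.9 − 23.6) / 0.7333 = 7.3/0.7333 = 9.955 cmH2O·s/L.
C = Vt/(Pplat − PEEP) = 490.0 / (23.6 − 14) = 490.0/9.6 = 51.042 mL/cmH2O.
τ = R × C = 9.955 × 0.05104 L/cmH2O = 0.5081 s.
Fraction remaining = e^(−Te/τ) = e^(−1.18/0.5081) = 0.09804; trapped volume = 490.0 × 0.09804 = 48.04 mL.
Additional alveolar pressure from trapping ≈ V_trapped / C = 48.04 / 51.042 = 0.9412 cmH2O.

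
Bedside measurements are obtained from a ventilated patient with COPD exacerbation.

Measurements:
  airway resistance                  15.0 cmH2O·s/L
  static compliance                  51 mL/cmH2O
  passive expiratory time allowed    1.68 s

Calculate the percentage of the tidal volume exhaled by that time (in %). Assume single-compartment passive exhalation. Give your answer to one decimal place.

88.9

τ = R × C = 15.0 × 51 mL/cmH2O = 15.0 × 0.051 L/cmH2O = 0.765 s.
Passive exhalation: V(t)/V₀ = e^(−t/τ) = e^(−1.68/0.765) = 0.1112.
Fraction exhaled = 1 − 0.1112 = 0.8888 → 88.88%.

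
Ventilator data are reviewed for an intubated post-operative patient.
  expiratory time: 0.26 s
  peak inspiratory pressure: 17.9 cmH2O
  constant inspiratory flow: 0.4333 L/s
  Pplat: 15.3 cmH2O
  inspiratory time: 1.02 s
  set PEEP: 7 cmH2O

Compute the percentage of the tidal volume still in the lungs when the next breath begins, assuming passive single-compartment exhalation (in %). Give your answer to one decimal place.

Vt = flow × Ti = 0.4333 L/s × 1.02 s × 1000 mL/L = 441.97 mL.
R = (PIP − Pplat)/V̇ = (17.9 − 15.3) / 0.4333 = 2.6/0.4333 = 6.0 cmH2O·s/L.
C = Vt/(Pplat − PEEP) = 441.97 / (15.3 − 7) = 441.97/8.3 = 53.249 mL/cmH2O.
τ = R × C = 6.0 × 0.05325 L/cmH2O = 0.3195 s.
Fraction remaining at end-expiration = e^(−Te/τ) = e^(−0.26/0.3195) = 0.4432 → 44.32%.

44.3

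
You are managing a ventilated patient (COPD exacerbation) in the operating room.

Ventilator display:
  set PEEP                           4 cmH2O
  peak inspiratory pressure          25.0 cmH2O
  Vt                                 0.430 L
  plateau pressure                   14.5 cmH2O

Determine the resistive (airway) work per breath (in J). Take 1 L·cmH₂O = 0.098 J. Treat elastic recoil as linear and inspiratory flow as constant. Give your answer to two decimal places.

0.44

With constant inspiratory flow the resistive pressure is constant at PIP − Pplat = 25.0 − 14.5 = 10.5 cmH2O, so resistive work = 10.5 × 0.430 = 4.515 L·cmH2O.
× 0.098 J/(L·cmH2O) → 0.4425 J.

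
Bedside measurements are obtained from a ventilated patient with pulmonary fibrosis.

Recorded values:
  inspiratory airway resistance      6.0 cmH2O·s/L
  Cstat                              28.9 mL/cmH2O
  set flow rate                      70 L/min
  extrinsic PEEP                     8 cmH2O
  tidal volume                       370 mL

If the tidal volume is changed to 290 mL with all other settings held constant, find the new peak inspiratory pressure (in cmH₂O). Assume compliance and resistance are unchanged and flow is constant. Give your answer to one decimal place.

Flow: 70 L/min ÷ 60 = 1.1667 L/s.
PIP = Vt/C + R·V̇ + PEEP (constant-flow equation of motion).
Only the elastic term changes: ΔPIP = ΔVt / C = (290 − 370) / 28.9 = -2.768 cmH2O.
Original PIP = 370/28.9 + 6.0×1.1667 + 8 = 27.803 cmH2O; new PIP = 27.803 + (-2.768) = 25.035 cmH2O.

25.0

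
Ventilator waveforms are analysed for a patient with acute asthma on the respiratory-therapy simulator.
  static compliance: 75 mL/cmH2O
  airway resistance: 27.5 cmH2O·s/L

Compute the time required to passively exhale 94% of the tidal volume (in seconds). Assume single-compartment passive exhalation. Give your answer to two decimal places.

5.80

τ = R × C = 27.5 × 75 mL/cmH2O = 27.5 × 0.075 L/cmH2O = 2.063 s.
Exhaled fraction f = 1 − e^(−t/τ) → t = −τ·ln(1 − f) = −2.063·ln(0.06) = 5.804 s.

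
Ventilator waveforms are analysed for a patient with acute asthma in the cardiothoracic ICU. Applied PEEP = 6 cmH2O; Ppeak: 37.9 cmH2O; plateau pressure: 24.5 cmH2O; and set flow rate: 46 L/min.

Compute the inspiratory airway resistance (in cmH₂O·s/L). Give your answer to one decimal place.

Flow: 46 L/min ÷ 60 = 0.7667 L/s.
Raw = (PIP − Pplat) / flow = (37.9 − 24.5) / 0.7667 = 13.4 / 0.7667 = 17.478 cmH2O·s/L.

17.5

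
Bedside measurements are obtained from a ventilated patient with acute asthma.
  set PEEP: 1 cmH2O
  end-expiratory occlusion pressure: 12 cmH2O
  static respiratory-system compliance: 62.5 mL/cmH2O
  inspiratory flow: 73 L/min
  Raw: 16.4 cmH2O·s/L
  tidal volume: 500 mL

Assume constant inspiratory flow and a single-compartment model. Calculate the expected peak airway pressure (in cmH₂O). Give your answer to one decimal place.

Flow: 73 L/min ÷ 60 = 1.2167 L/s.
Total PEEP = 12 cmH2O (set 1 + intrinsic 11); this is the baseline alveolar pressure.
Equation of motion (constant flow): PIP = Vt/C + R·V̇ + PEEP.
PIP = 500/62.5 + 16.4×1.2167 + 12 = 8.0 + 19.954 + 12 = 39.954 cmH2O.

40.0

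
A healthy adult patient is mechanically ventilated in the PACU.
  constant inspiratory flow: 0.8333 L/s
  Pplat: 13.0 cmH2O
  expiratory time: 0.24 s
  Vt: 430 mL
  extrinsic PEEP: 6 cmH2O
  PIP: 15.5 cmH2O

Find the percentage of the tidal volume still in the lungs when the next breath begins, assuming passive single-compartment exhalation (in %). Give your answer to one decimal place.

27.2

R = (PIP − Pplat)/V̇ = (15.5 − 13.0) / 0.8333 = 2.5/0.8333 = 3.0 cmH2O·s/L.
C = Vt/(Pplat − PEEP) = 430.0 / (13.0 − 6) = 430.0/7.0 = 61.429 mL/cmH2O.
τ = R × C = 3.0 × 0.06143 L/cmH2O = 0.1843 s.
Fraction remaining at end-expiration = e^(−Te/τ) = e^(−0.24/0.1843) = 0.2719 → 27.19%.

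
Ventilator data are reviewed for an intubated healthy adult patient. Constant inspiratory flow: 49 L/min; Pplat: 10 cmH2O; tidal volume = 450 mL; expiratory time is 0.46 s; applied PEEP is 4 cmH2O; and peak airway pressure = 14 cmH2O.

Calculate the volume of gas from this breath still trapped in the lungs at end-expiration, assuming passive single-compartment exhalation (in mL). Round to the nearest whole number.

Flow: 49 L/min ÷ 60 = 0.8167 L/s.
R = (PIP − Pplat)/V̇ = (14 − 10) / 0.8167 = 4.0/0.8167 = 4.898 cmH2O·s/L.
C = Vt/(Pplat − PEEP) = 450.0 / (10 − 4) = 450.0/6.0 = 75.0 mL/cmH2O.
τ = R × C = 4.898 × 0.075 L/cmH2O = 0.3674 s.
Fraction remaining = e^(−Te/τ) = e^(−0.46/0.3674) = 0.2859.
Trapped volume = 450.0 × 0.2859 = 128.66 mL.

129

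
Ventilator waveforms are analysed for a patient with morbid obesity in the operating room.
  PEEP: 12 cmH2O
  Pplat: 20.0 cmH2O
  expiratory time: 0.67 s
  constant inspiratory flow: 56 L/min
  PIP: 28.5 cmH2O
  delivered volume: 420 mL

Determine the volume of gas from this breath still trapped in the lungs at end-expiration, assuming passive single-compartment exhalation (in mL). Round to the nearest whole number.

Flow: 56 L/min ÷ 60 = 0.9333 L/s.
R = (PIP − Pplat)/V̇ = (28.5 − 20.0) / 0.9333 = 8.5/0.9333 = 9.107 cmH2O·s/L.
C = Vt/(Pplat − PEEP) = 420.0 / (20.0 − 12) = 420.0/8.0 = 52.5 mL/cmH2O.
τ = R × C = 9.107 × 0.0525 L/cmH2O = 0.4781 s.
Fraction remaining = e^(−Te/τ) = e^(−0.67/0.4781) = 0.2463.
Trapped volume = 420.0 × 0.2463 = 103.45 mL.

103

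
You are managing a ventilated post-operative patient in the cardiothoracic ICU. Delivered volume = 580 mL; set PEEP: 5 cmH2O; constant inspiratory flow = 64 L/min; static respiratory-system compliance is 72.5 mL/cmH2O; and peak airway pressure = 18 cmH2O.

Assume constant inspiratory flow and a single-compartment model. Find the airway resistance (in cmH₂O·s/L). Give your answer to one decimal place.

Flow: 64 L/min ÷ 60 = 1.0667 L/s.
Equation of motion (constant flow): PIP = Vt/C + R·V̇ + PEEP.
R·V̇ = PIP − Vt/C − PEEP = 18 − 580/72.5 − 5 = 18 − 8.0 − 5 = 5.0 cmH2O.
R = 5.0 / 1.0667 = 4.687 cmH2O·s/L.

4.7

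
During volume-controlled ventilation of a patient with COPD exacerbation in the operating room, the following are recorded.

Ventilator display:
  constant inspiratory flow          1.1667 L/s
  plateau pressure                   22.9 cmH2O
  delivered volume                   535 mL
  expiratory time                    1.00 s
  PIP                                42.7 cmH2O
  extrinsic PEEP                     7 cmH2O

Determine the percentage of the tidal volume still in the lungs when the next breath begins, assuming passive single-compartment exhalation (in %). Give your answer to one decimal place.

R = (PIP − Pplat)/V̇ = (42.7 − 22.9) / 1.1667 = 19.8/1.1667 = 16.971 cmH2O·s/L.
C = Vt/(Pplat − PEEP) = 535.0 / (22.9 − 7) = 535.0/15.9 = 33.648 mL/cmH2O.
τ = R × C = 16.971 × 0.03365 L/cmH2O = 0.5711 s.
Fraction remaining at end-expiration = e^(−Te/τ) = e^(−1.00/0.5711) = 0.1736 → 17.36%.

17.4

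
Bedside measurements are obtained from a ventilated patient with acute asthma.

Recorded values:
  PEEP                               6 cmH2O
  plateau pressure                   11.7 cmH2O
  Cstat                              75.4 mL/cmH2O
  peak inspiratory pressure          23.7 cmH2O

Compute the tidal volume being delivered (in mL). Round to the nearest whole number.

Vt = Cstat × (Pplat − PEEP) = 75.4 × (11.7 − 6) = 75.4 × 5.7 = 429.78 mL.

430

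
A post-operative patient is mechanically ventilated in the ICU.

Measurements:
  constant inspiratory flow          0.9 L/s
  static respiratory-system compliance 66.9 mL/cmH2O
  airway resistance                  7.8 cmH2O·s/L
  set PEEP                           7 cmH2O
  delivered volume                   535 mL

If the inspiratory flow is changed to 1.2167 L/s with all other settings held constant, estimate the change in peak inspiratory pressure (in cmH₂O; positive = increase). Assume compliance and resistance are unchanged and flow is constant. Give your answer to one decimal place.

PIP = Vt/C + R·V̇ + PEEP (constant-flow equation of motion).
Only the resistive term changes: ΔPIP = R × ΔV̇ = 7.8 × (1.2167 − 0.9) = 7.8 × 0.3167 = 2.47 cmH2O.

2.5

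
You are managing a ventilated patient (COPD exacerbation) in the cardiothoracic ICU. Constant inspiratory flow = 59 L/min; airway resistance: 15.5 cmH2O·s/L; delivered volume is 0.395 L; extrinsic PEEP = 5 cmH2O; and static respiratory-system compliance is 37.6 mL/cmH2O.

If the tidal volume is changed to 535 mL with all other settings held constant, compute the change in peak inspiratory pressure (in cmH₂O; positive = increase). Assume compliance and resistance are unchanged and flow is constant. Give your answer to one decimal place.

PIP = Vt/C + R·V̇ + PEEP (constant-flow equation of motion).
Only the elastic term changes: ΔPIP = ΔVt / C = (535 − 395) / 37.6 = 3.723 cmH2O.

3.7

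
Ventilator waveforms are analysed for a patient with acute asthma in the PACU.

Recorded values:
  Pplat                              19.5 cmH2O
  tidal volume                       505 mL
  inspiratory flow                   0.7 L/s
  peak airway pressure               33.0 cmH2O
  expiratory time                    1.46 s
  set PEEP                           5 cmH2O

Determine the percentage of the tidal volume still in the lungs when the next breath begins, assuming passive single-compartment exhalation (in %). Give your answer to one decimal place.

11.4

R = (PIP − Pplat)/V̇ = (33.0 − 19.5) / 0.7 = 13.5/0.7 = 19.286 cmH2O·s/L.
C = Vt/(Pplat − PEEP) = 505.0 / (19.5 − 5) = 505.0/14.5 = 34.828 mL/cmH2O.
τ = R × C = 19.286 × 0.03483 L/cmH2O = 0.6717 s.
Fraction remaining at end-expiration = e^(−Te/τ) = e^(−1.46/0.6717) = 0.1138 → 11.38%.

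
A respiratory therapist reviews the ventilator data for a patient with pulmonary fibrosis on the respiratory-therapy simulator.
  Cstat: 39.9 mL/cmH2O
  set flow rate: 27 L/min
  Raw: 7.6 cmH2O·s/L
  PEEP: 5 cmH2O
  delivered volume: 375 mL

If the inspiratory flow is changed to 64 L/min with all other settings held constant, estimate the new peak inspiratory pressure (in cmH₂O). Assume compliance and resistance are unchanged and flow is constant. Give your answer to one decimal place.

Flow: 27 L/min ÷ 60 = 0.45 L/s.
New flow: 64 L/min ÷ 60 = 1.0667 L/s.
PIP = Vt/C + R·V̇ + PEEP (constant-flow equation of motion).
Only the resistive term changes: ΔPIP = R × ΔV̇ = 7.6 × (1.0667 − 0.45) = 7.6 × 0.6167 = 4.687 cmH2O.
Original PIP = 375/39.9 + 7.6×0.45 + 5 = 17.818 cmH2O; new PIP = 17.818 + (4.687) = 22.505 cmH2O.

22.5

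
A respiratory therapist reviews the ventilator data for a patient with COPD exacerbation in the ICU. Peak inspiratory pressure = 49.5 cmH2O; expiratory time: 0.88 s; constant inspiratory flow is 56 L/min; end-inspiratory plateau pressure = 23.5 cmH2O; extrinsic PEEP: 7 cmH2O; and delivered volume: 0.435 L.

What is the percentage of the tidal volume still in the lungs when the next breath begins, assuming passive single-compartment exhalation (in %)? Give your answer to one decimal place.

Flow: 56 L/min ÷ 60 = 0.9333 L/s.
R = (PIP − Pplat)/V̇ = (49.5 − 23.5) / 0.9333 = 26.0/0.9333 = 27.858 cmH2O·s/L.
C = Vt/(Pplat − PEEP) = 435.0 / (23.5 − 7) = 435.0/16.5 = 26.364 mL/cmH2O.
τ = R × C = 27.858 × 0.02636 L/cmH2O = 0.7343 s.
Fraction remaining at end-expiration = e^(−Te/τ) = e^(−0.88/0.7343) = 0.3017 → 30.17%.

30.2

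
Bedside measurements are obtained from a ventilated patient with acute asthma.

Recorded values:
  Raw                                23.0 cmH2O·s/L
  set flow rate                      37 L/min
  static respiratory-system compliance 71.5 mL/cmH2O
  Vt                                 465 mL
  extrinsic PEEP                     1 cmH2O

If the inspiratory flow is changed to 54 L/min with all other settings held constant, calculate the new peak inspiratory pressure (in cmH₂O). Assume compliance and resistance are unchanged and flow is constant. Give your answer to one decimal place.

Flow: 37 L/min ÷ 60 = 0.6167 L/s.
New flow: 54 L/min ÷ 60 = 0.9 L/s.
PIP = Vt/C + R·V̇ + PEEP (constant-flow equation of motion).
Only the resistive term changes: ΔPIP = R × ΔV̇ = 23.0 × (0.9 − 0.6167) = 23.0 × 0.2833 = 6.516 cmH2O.
Original PIP = 465/71.5 + 23.0×0.6167 + 1 = 21.688 cmH2O; new PIP = 21.688 + (6.516) = 28.204 cmH2O.

28.2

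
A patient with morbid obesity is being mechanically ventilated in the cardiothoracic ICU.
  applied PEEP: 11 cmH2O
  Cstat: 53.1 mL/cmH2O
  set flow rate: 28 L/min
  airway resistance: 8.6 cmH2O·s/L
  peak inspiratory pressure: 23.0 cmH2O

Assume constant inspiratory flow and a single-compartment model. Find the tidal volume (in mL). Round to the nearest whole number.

424

Flow: 28 L/min ÷ 60 = 0.4667 L/s.
Equation of motion (constant flow): PIP = Vt/C + R·V̇ + PEEP.
Vt/C = PIP − R·V̇ − PEEP = 23.0 − 4.014 − 11 = 7.986 cmH2O.
Vt = C × 7.986 = 53.1 × 7.986 = 424.06 mL.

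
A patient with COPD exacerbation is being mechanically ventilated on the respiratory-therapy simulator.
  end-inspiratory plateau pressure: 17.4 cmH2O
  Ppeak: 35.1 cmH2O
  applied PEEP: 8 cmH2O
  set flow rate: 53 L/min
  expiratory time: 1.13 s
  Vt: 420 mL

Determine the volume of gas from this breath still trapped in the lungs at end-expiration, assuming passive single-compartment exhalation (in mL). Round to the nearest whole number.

Flow: 53 L/min ÷ 60 = 0.8833 L/s.
R = (PIP − Pplat)/V̇ = (35.1 − 17.4) / 0.8833 = 17.7/0.8833 = 20.038 cmH2O·s/L.
C = Vt/(Pplat − PEEP) = 420.0 / (17.4 − 8) = 420.0/9.4 = 44.681 mL/cmH2O.
τ = R × C = 20.038 × 0.04468 L/cmH2O = 0.8953 s.
Fraction remaining = e^(−Te/τ) = e^(−1.13/0.8953) = 0.283.
Trapped volume = 420.0 × 0.283 = 118.86 mL.

119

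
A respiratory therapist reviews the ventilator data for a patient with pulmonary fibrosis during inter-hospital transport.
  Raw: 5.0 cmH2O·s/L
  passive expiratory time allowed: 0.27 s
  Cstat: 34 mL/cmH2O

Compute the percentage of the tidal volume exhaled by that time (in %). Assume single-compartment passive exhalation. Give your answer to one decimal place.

τ = R × C = 5.0 × 34 mL/cmH2O = 5.0 × 0.034 L/cmH2O = 0.17 s.
Passive exhalation: V(t)/V₀ = e^(−t/τ) = e^(−0.27/0.17) = 0.2043.
Fraction exhaled = 1 − 0.2043 = 0.7957 → 79.57%.

79.6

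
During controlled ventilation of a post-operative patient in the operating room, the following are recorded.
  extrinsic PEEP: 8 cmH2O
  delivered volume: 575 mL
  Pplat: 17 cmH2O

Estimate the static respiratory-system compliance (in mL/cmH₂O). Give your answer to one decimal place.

63.9

Cstat = Vt / (Pplat − PEEP) = 575 / (17 − 8) = 575 / 9.0 = 63.889 mL/cmH2O.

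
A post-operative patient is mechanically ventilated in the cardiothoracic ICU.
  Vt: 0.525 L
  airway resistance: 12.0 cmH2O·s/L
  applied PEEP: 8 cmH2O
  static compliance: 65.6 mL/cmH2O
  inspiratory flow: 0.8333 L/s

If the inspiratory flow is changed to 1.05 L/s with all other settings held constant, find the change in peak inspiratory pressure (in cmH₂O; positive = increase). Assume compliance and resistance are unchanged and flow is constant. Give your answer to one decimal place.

PIP = Vt/C + R·V̇ + PEEP (constant-flow equation of motion).
Only the resistive term changes: ΔPIP = R × ΔV̇ = 12.0 × (1.05 − 0.8333) = 12.0 × 0.2167 = 2.6 cmH2O.

2.6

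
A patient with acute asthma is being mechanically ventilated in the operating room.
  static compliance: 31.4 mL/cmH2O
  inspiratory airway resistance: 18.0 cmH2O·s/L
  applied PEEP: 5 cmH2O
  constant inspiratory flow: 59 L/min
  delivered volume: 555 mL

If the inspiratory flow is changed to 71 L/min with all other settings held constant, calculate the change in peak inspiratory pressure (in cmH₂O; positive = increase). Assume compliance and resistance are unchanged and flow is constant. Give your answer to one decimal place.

3.6

Flow: 59 L/min ÷ 60 = 0.9833 L/s.
New flow: 71 L/min ÷ 60 = 1.1833 L/s.
PIP = Vt/C + R·V̇ + PEEP (constant-flow equation of motion).
Only the resistive term changes: ΔPIP = R × ΔV̇ = 18.0 × (1.1833 − 0.9833) = 18.0 × 0.2 = 3.6 cmH2O.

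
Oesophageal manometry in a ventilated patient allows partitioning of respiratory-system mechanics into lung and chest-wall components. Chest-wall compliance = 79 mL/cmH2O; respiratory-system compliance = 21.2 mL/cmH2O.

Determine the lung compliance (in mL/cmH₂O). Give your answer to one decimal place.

29.0

1/CL = 1/Crs − 1/Ccw.
1/CL = 1/21.2 − 1/79 = 0.03451.
CL = 28.977 mL/cmH2O.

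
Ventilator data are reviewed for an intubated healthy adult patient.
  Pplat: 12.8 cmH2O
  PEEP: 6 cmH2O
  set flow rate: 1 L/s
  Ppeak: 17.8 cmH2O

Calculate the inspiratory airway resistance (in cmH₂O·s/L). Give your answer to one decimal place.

5.0

Raw = (PIP − Pplat) / flow = (17.8 − 12.8) / 1 = 5.0 / 1 = 5.0 cmH2O·s/L.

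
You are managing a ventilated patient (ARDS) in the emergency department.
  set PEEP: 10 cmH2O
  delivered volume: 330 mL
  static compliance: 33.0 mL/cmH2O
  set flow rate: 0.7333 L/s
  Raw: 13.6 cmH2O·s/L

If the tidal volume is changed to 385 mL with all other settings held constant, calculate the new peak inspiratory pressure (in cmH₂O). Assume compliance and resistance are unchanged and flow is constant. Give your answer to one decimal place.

31.6

PIP = Vt/C + R·V̇ + PEEP (constant-flow equation of motion).
Only the elastic term changes: ΔPIP = ΔVt / C = (385 − 330) / 33.0 = 1.667 cmH2O.
Original PIP = 330/33.0 + 13.6×0.7333 + 10 = 29.973 cmH2O; new PIP = 29.973 + (1.667) = 31.64 cmH2O.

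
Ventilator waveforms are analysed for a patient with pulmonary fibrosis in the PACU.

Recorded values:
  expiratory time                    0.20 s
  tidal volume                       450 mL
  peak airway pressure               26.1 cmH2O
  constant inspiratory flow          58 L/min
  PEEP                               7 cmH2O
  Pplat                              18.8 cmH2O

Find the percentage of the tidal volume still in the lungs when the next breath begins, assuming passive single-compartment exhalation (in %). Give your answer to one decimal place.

Flow: 58 L/min ÷ 60 = 0.9667 L/s.
R = (PIP − Pplat)/V̇ = (26.1 − 18.8) / 0.9667 = 7.3/0.9667 = 7.551 cmH2O·s/L.
C = Vt/(Pplat − PEEP) = 450.0 / (18.8 − 7) = 450.0/11.8 = 38.136 mL/cmH2O.
τ = R × C = 7.551 × 0.03814 L/cmH2O = 0.288 s.
Fraction remaining at end-expiration = e^(−Te/τ) = e^(−0.20/0.288) = 0.4994 → 49.94%.

49.9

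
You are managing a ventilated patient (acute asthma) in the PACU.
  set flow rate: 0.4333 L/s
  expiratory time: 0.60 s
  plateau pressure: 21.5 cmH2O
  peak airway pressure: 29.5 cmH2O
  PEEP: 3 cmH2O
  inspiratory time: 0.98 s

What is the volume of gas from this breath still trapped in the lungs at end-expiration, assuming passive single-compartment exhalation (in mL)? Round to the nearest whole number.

103

Vt = flow × Ti = 0.4333 L/s × 0.98 s × 1000 mL/L = 424.63 mL.
R = (PIP − Pplat)/V̇ = (29.5 − 21.5) / 0.4333 = 8.0/0.4333 = 18.463 cmH2O·s/L.
C = Vt/(Pplat − PEEP) = 424.63 / (21.5 − 3) = 424.63/18.5 = 22.953 mL/cmH2O.
τ = R × C = 18.463 × 0.02295 L/cmH2O = 0.4237 s.
Fraction remaining = e^(−Te/τ) = e^(−0.60/0.4237) = 0.2427.
Trapped volume = 424.63 × 0.2427 = 103.06 mL.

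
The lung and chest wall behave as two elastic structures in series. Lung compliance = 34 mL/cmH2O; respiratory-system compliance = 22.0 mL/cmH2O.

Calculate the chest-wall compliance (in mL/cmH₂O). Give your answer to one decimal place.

1/Ccw = 1/Crs − 1/CL.
1/Ccw = 1/22.0 − 1/34 = 0.01604.
Ccw = 62.344 mL/cmH2O.

62.3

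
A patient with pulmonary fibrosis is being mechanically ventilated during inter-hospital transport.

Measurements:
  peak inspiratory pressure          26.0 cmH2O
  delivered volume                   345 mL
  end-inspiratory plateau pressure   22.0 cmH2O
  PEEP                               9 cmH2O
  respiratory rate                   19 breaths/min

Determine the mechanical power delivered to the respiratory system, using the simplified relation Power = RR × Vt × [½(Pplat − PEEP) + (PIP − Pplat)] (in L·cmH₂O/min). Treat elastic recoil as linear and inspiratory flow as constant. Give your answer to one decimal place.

Per-breath work = Vt × [½(Pplat−PEEP) + (PIP−Pplat)] = 0.345 × [0.5×13.0 + 4.0] = 0.345 × 10.5 = 3.623 L·cmH2O.
Power = 19 × 3.623 = 68.837 L·cmH2O/min.

68.8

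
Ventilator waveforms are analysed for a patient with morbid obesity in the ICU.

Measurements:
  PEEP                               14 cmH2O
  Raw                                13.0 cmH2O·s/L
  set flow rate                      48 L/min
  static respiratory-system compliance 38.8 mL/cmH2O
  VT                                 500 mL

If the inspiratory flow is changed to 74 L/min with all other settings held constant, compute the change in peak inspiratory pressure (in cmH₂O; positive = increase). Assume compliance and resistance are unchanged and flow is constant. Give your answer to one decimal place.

5.6

Flow: 48 L/min ÷ 60 = 0.8 L/s.
New flow: 74 L/min ÷ 60 = 1.2333 L/s.
PIP = Vt/C + R·V̇ + PEEP (constant-flow equation of motion).
Only the resistive term changes: ΔPIP = R × ΔV̇ = 13.0 × (1.2333 − 0.8) = 13.0 × 0.4333 = 5.633 cmH2O.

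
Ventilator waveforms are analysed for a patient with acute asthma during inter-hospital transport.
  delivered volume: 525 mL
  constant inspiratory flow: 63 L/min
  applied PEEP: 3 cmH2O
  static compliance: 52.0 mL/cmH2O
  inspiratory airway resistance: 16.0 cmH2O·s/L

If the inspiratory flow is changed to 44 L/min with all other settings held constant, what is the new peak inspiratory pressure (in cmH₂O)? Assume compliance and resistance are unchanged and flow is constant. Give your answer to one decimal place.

Flow: 63 L/min ÷ 60 = 1.05 L/s.
New flow: 44 L/min ÷ 60 = 0.7333 L/s.
PIP = Vt/C + R·V̇ + PEEP (constant-flow equation of motion).
Only the resistive term changes: ΔPIP = R × ΔV̇ = 16.0 × (0.7333 − 1.05) = 16.0 × -0.3167 = -5.067 cmH2O.
Original PIP = 525/52.0 + 16.0×1.05 + 3 = 29.896 cmH2O; new PIP = 29.896 + (-5.067) = 24.829 cmH2O.

24.8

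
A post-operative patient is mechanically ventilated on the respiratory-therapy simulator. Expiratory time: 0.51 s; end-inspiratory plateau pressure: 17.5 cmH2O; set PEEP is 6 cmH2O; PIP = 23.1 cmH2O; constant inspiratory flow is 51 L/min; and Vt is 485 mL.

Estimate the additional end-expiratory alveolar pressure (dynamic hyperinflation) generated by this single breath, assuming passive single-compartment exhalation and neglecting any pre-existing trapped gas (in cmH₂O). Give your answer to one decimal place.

1.8

Flow: 51 L/min ÷ 60 = 0.85 L/s.
R = (PIP − Pplat)/V̇ = (23.1 − 17.5) / 0.85 = 5.6/0.85 = 6.588 cmH2O·s/L.
C = Vt/(Pplat − PEEP) = 485.0 / (17.5 − 6) = 485.0/11.5 = 42.174 mL/cmH2O.
τ = R × C = 6.588 × 0.04217 L/cmH2O = 0.2778 s.
Fraction remaining = e^(−Te/τ) = e^(−0.51/0.2778) = 0.1595; trapped volume = 485.0 × 0.1595 = 77.358 mL.
Additional alveolar pressure from trapping ≈ V_trapped / C = 77.358 / 42.174 = 1.834 cmH2O.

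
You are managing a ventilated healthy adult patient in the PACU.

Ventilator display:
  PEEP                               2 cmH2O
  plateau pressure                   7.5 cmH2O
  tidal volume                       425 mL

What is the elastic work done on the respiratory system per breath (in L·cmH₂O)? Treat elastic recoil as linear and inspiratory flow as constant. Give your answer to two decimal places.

Elastic work ≈ ½ × (Pplat − PEEP) × Vt = 0.5 × (7.5 − 2) × 0.425 L = 0.5 × 5.5 × 0.425 = 1.169 L·cmH2O.

1.17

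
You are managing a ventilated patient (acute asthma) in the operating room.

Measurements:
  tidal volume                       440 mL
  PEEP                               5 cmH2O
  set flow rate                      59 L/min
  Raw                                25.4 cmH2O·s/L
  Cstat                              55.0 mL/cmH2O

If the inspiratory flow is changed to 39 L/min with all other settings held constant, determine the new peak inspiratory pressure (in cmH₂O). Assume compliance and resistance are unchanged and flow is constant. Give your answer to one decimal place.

29.5

Flow: 59 L/min ÷ 60 = 0.9833 L/s.
New flow: 39 L/min ÷ 60 = 0.65 L/s.
PIP = Vt/C + R·V̇ + PEEP (constant-flow equation of motion).
Only the resistive term changes: ΔPIP = R × ΔV̇ = 25.4 × (0.65 − 0.9833) = 25.4 × -0.3333 = -8.466 cmH2O.
Original PIP = 440/55.0 + 25.4×0.9833 + 5 = 37.976 cmH2O; new PIP = 37.976 + (-8.466) = 29.51 cmH2O.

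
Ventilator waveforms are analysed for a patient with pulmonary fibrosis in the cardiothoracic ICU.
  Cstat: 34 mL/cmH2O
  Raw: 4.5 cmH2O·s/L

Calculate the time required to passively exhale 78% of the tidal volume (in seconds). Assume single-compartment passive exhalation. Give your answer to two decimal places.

τ = R × C = 4.5 × 34 mL/cmH2O = 4.5 × 0.034 L/cmH2O = 0.153 s.
Exhaled fraction f = 1 − e^(−t/τ) → t = −τ·ln(1 − f) = −0.153·ln(0.22) = 0.2317 s.

0.23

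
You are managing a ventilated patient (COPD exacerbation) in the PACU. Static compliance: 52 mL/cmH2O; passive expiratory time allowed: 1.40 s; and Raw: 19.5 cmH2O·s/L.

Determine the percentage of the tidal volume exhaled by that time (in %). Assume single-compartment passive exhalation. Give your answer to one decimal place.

74.9

τ = R × C = 19.5 × 52 mL/cmH2O = 19.5 × 0.052 L/cmH2O = 1.014 s.
Passive exhalation: V(t)/V₀ = e^(−t/τ) = e^(−1.40/1.014) = 0.2514.
Fraction exhaled = 1 − 0.2514 = 0.7486 → 74.86%.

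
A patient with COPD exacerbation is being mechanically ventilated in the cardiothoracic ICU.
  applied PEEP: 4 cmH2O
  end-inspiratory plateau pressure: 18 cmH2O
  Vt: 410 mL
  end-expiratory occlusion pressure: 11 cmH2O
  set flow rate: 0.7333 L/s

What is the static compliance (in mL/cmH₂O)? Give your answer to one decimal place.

58.6

End-expiratory occlusion gives total PEEP = 11 cmH2O (intrinsic PEEP = 11 − 4 = 7). Use total PEEP for the elastic gradient.
Cstat = Vt / (Pplat − PEEPtotal) = 410 / (18 − 11) = 410 / 7.0 = 58.571 mL/cmH2O.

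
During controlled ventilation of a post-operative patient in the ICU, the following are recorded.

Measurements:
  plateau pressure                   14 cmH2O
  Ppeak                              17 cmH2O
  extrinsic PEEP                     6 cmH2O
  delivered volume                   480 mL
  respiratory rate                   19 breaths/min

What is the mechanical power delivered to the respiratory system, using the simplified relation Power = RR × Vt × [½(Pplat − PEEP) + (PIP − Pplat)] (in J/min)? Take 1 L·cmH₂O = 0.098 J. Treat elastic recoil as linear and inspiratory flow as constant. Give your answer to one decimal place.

Per-breath work = Vt × [½(Pplat−PEEP) + (PIP−Pplat)] = 0.480 × [0.5×8.0 + 3.0] = 0.480 × 7.0 = 3.36 L·cmH2O.
Power = 19 × 3.36 = 63.84 L·cmH2O/min.
× 0.098 J/(L·cmH2O) → 6.256 J/min.

6.3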